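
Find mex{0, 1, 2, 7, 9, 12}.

The values 0, 1, 2 are all present; 3 is the first non-negative integer missing from the set.

3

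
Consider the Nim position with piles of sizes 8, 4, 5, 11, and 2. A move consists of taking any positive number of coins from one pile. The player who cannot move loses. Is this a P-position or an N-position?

Compute the nim-sum pairwise:
8 ^ 4 = 12
12 ^ 5 = 9
9 ^ 11 = 2
2 ^ 2 = 0
The nim-sum is 0, so this is a P-position: the player to move is in a losing position under optimal play.

P-position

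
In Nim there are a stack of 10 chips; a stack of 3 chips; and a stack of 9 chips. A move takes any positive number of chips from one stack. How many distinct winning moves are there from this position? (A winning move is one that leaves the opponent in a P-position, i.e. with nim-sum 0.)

0

Nim-sum: 10 XOR 3 XOR 9 = 0.
The nim-sum is already 0, so every move leaves a nonzero nim-sum — there are no winning moves.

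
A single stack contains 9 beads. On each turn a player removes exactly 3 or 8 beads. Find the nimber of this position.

Compute g(0), g(1), … for moves {3, 8}:
g(0) = mex{} = 0
g(1) = mex{} = 0
g(2) = mex{} = 0
g(3) = mex{0} = 1
g(4) = mex{0} = 1
g(5) = mex{0} = 1
g(6) = mex{1} = 0
g(7) = mex{1} = 0
g(8) = mex{0,1} = 2
g(9) = mex{0} = 1
So g(9) = 1.

1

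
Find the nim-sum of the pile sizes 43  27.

Write each in binary and XOR column by column:
  101011  (43)
  011011  (27)
  ------
  110000  (48)

48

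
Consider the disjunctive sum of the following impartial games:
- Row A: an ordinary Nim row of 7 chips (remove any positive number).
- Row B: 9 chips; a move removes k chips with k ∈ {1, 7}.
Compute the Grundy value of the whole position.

6

Row A is a plain Nim row of size 7, so its Grundy value is 7.
For row B, compute g(0), g(1), … with moves {1, 7}:
g(0) = mex{} = 0
g(1) = mex{0} = 1
g(2) = mex{1} = 0
g(3) = mex{0} = 1
g(4) = mex{1} = 0
g(5) = mex{0} = 1
g(6) = mex{1} = 0
g(7) = mex{0} = 1
g(8) = mex{1} = 0
g(9) = mex{0} = 1
So g(9) = 1.
By the Sprague-Grundy theorem, the Grundy value of a sum of independent games is the XOR of the component values.
Combined value = 7 XOR 1 = 6.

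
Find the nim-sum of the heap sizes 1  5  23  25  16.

Compute the nim-sum pairwise:
1 XOR 5 = 4
4 XOR 23 = 19
19 XOR 25 = 10
10 XOR 16 = 26

26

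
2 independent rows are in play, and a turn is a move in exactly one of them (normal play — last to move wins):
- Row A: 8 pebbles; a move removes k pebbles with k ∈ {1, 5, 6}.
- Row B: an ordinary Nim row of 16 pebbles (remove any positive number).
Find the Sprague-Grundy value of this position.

18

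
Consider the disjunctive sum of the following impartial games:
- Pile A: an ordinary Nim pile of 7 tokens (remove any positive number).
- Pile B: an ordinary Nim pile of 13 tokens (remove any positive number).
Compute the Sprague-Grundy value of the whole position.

10

Pile A is a plain Nim pile of size 7, so its Grundy value is 7.
Pile B is a plain Nim pile of size 13, so its Grundy value is 13.
By the Sprague-Grundy theorem, the Grundy value of a sum of independent games is the XOR of the component values.
Combined value = 7 ⊕ 13 = 10.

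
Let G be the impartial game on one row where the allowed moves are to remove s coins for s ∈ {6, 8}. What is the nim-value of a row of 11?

Compute g(0), g(1), … for moves {6, 8}:
g(0) = mex{} = 0
g(1) = mex{} = 0
g(2) = mex{} = 0
g(3) = mex{} = 0
g(4) = mex{} = 0
g(5) = mex{} = 0
g(6) = mex{0} = 1
g(7) = mex{0} = 1
g(8) = mex{0} = 1
g(9) = mex{0} = 1
g(10) = mex{0} = 1
g(11) = mex{0} = 1
So g(11) = 1.

1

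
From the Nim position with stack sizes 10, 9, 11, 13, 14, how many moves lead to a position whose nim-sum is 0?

Compute the nim-sum pairwise:
10 ⊕ 9 = 3
3 ⊕ 11 = 8
8 ⊕ 13 = 5
5 ⊕ 14 = 11
The overall nim-sum is X = 11. A stack of size p has a winning move iff p XOR X < p (reduce it to p XOR X).
  10: 10 XOR 11 = 1 < 10 — winning move (to 1).
  9: 9 XOR 11 = 2 < 9 — winning move (to 2).
  11: 11 XOR 11 = 0 < 11 — winning move (to 0).
  13: 13 XOR 11 = 6 < 13 — winning move (to 6).
  14: 14 XOR 11 = 5 < 14 — winning move (to 5).
That gives 5 winning moves.

5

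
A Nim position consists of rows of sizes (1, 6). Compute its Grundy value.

7

Compute the nim-sum pairwise:
1 XOR 6 = 7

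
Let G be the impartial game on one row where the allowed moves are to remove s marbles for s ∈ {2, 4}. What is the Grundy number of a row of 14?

1

Build the Grundy sequence with g(k) = mex{g(k−s) : s ∈ {2, 4}, s ≤ k}:
g(0) = mex{} = 0
g(1) = mex{} = 0
g(2) = mex{0} = 1
g(3) = mex{0} = 1
g(4) = mex{0,1} = 2
g(5) = mex{0,1} = 2
g(6) = mex{1,2} = 0
g(7) = mex{1,2} = 0
g(8) = mex{0,2} = 1
g(9) = mex{0,2} = 1
g(10) = mex{0,1} = 2
g(11) = mex{0,1} = 2
g(12) = mex{1,2} = 0
g(13) = mex{1,2} = 0
g(14) = mex{0,2} = 1
So g(14) = 1.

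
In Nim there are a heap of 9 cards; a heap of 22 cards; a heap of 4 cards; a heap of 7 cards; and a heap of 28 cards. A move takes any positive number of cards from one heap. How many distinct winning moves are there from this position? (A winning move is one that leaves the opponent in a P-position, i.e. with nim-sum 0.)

0

Nim-sum: 9 ^ 22 ^ 4 ^ 7 ^ 28 = 0.
The nim-sum is already 0, so every move leaves a nonzero nim-sum — there are no winning moves.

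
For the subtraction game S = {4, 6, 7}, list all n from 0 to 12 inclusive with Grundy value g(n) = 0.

0, 1, 2, 3, 11, 12

Grundy values for subtraction set {4, 6, 7}:
g(0) = mex{} = 0
g(1) = mex{} = 0
g(2) = mex{} = 0
g(3) = mex{} = 0
g(4) = mex{0} = 1
g(5) = mex{0} = 1
g(6) = mex{0} = 1
g(7) = mex{0} = 1
g(8) = mex{0,1} = 2
g(9) = mex{0,1} = 2
g(10) = mex{0,1} = 2
g(11) = mex{1} = 0
g(12) = mex{1,2} = 0
The P-positions (g = 0) in 0..12 are 0, 1, 2, 3, 11, 12.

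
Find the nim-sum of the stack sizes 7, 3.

4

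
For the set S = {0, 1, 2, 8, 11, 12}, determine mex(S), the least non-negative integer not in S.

3

The values 0, 1, 2 are all present; 3 is the first non-negative integer missing from the set.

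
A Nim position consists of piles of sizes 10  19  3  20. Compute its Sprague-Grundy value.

Write each in binary and XOR column by column:
  01010  (10)
  10011  (19)
  00011  (3)
  10100  (20)
  -----
  01110  (14)

14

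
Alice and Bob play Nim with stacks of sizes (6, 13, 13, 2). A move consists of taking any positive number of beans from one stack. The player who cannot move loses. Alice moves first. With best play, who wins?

Alice wins

Compute the nim-sum pairwise:
6 ⊕ 13 = 11
11 ⊕ 13 = 6
6 ⊕ 2 = 4
The nim-sum is 4 ≠ 0, so this is an N-position: the player to move can win; Alice has a winning move.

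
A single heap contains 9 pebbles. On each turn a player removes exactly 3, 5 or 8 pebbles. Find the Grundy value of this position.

Compute g(0), g(1), … for moves {3, 5, 8}:
k:     0  1  2  3  4  5  6  7  8  9
g(k):  0  0  0  1  1  1  2  2  2  3
So g(9) = 3.

3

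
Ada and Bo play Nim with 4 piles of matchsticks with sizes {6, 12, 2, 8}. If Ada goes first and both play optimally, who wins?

Compute the nim-sum pairwise:
6 ⊕ 12 = 10
10 ⊕ 2 = 8
8 ⊕ 8 = 0
The nim-sum is 0, so this is a P-position: the player to move is in a losing position under optimal play; Ada is about to move from it and so loses — Bo wins.

Bo wins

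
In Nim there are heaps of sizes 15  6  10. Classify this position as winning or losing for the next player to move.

Bitwise XOR of the heap sizes:
  1111  (15)
  0110  (6)
  1010  (10)
  ----
  0011  (3)
The nim-sum is 3 ≠ 0, so this is an N-position: the player to move can win.

Winning position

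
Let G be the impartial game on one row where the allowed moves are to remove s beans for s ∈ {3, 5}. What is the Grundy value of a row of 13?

1

Build the Grundy sequence with g(k) = mex{g(k−s) : s ∈ {3, 5}, s ≤ k}:
k:     0  1  2  3  4  5  6  7  8  9 10 11 12 13
g(k):  0  0  0  1  1  1  2  2  0  0  0  1  1  1
So g(13) = 1.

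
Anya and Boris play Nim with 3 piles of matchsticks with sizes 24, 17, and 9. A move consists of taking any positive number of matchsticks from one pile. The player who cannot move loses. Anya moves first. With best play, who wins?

Boris wins

Bitwise XOR of the heap sizes:
  11000  (24)
  10001  (17)
  01001  (9)
  -----
  00000  (0)
The nim-sum is 0, so this is a P-position: the player to move is in a losing position under optimal play; Anya is about to move from it and so loses — Boris wins.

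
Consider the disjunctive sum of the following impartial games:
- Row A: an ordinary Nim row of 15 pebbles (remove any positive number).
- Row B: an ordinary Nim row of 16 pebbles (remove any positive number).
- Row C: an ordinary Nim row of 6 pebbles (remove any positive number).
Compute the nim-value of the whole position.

Row A is a plain Nim row of size 15, so its Grundy value is 15.
Row B is a plain Nim row of size 16, so its Grundy value is 16.
Row C is a plain Nim row of size 6, so its Grundy value is 6.
By the Sprague-Grundy theorem, the Grundy value of a sum of independent games is the XOR of the component values.
Combined value = 15 ⊕ 16 ⊕ 6 = 25.

25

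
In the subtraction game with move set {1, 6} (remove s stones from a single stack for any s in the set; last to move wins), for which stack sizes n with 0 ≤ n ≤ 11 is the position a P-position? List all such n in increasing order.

0, 2, 4, 7, 9, 11

Build the Grundy sequence with g(k) = mex{g(k−s) : s ∈ {1, 6}, s ≤ k}:
g(0) = mex{} = 0
g(1) = mex{0} = 1
g(2) = mex{1} = 0
g(3) = mex{0} = 1
g(4) = mex{1} = 0
g(5) = mex{0} = 1
g(6) = mex{0,1} = 2
g(7) = mex{1,2} = 0
g(8) = mex{0} = 1
g(9) = mex{1} = 0
g(10) = mex{0} = 1
g(11) = mex{1} = 0
The P-positions (g = 0) in 0..11 are 0, 2, 4, 7, 9, 11.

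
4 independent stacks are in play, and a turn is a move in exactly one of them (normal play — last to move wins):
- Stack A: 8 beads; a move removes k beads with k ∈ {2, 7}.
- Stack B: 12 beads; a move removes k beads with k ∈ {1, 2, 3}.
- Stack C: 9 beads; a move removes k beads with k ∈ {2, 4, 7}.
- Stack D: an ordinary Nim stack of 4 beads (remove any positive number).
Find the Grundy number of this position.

Grundy values for stack A (subtraction set {2, 7}):
g(0) = mex{} = 0
g(1) = mex{} = 0
g(2) = mex{0} = 1
g(3) = mex{0} = 1
g(4) = mex{1} = 0
g(5) = mex{1} = 0
g(6) = mex{0} = 1
g(7) = mex{0} = 1
g(8) = mex{0,1} = 2
So g(8) = 2.
For stack B, compute g(0), g(1), … with moves {1, 2, 3}:
k:     0  1  2  3  4  5  6  7  8  9 10 11 12
g(k):  0  1  2  3  0  1  2  3  0  1  2  3  0
So g(12) = 0.
Build the Grundy sequence for stack C with g(k) = mex{g(k−s) : s ∈ {2, 4, 7}, s ≤ k}:
g(0) = mex{} = 0
g(1) = mex{} = 0
g(2) = mex{0} = 1
g(3) = mex{0} = 1
g(4) = mex{0,1} = 2
g(5) = mex{0,1} = 2
g(6) = mex{1,2} = 0
g(7) = mex{0,1,2} = 3
g(8) = mex{0,2} = 1
g(9) = mex{1,2,3} = 0
So g(9) = 0.
Stack D is a plain Nim stack of size 4, so its Grundy value is 4.
The value of a disjunctive sum is the nim-sum of the parts.
Combined value = 2 ⊕ 0 ⊕ 0 ⊕ 4 = 6.

6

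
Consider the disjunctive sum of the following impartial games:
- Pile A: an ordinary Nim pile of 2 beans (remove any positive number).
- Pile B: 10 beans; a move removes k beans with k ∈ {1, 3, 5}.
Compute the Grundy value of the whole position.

2

Pile A is a plain Nim pile of size 2, so its Grundy value is 2.
Build the Grundy sequence for pile B with g(k) = mex{g(k−s) : s ∈ {1, 3, 5}, s ≤ k}:
g(0) = mex{} = 0
g(1) = mex{0} = 1
g(2) = mex{1} = 0
g(3) = mex{0} = 1
g(4) = mex{1} = 0
g(5) = mex{0} = 1
g(6) = mex{1} = 0
g(7) = mex{0} = 1
g(8) = mex{1} = 0
g(9) = mex{0} = 1
g(10) = mex{1} = 0
So g(10) = 0.
The value of a disjunctive sum is the nim-sum of the parts.
Combined value = 2 ⊕ 0 = 2.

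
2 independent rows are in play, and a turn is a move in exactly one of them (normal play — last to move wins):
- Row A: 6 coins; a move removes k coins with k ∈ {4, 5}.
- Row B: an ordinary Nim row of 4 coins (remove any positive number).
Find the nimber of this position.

5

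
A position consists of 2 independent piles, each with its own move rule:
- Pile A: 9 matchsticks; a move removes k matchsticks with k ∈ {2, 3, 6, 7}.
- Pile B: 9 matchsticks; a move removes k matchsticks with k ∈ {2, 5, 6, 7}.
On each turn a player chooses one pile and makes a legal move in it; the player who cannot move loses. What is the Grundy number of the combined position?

For pile A, compute g(0), g(1), … with moves {2, 3, 6, 7}:
g(0) = mex{} = 0
g(1) = mex{} = 0
g(2) = mex{0} = 1
g(3) = mex{0} = 1
g(4) = mex{0,1} = 2
g(5) = mex{1} = 0
g(6) = mex{0,1,2} = 3
g(7) = mex{0,2} = 1
g(8) = mex{0,1,3} = 2
g(9) = mex{1,3} = 0
So g(9) = 0.
Build the Grundy sequence for pile B with g(k) = mex{g(k−s) : s ∈ {2, 5, 6, 7}, s ≤ k}:
g(0) = mex{} = 0
g(1) = mex{} = 0
g(2) = mex{0} = 1
g(3) = mex{0} = 1
g(4) = mex{1} = 0
g(5) = mex{0,1} = 2
g(6) = mex{0} = 1
g(7) = mex{0,1,2} = 3
g(8) = mex{0,1} = 2
g(9) = mex{0,1,3} = 2
So g(9) = 2.
The value of a disjunctive sum is the nim-sum of the parts.
Combined value = 0 XOR 2 = 2.

2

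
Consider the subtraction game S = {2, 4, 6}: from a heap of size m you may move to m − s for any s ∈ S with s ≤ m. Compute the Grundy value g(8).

0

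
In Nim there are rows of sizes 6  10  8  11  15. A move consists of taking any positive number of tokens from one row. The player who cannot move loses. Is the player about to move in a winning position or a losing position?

Losing position

Nim-sum: 6 ⊕ 10 ⊕ 8 ⊕ 11 ⊕ 15 = 0.
The nim-sum is 0, so this is a P-position: the player to move is in a losing position under optimal play.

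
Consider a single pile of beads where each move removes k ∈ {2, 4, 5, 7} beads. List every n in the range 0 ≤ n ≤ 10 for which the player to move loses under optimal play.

0, 1, 9, 10

Compute g(0), g(1), … for moves {2, 4, 5, 7}:
k:     0  1  2  3  4  5  6  7  8  9 10
g(k):  0  0  1  1  2  2  3  3  4  0  0
The P-positions (g = 0) in 0..10 are 0, 1, 9, 10.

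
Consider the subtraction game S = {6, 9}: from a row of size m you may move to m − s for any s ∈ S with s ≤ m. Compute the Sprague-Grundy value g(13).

2

Build the Grundy sequence with g(k) = mex{g(k−s) : s ∈ {6, 9}, s ≤ k}:
g(0) = mex{} = 0
g(1) = mex{} = 0
g(2) = mex{} = 0
g(3) = mex{} = 0
g(4) = mex{} = 0
g(5) = mex{} = 0
g(6) = mex{0} = 1
g(7) = mex{0} = 1
g(8) = mex{0} = 1
g(9) = mex{0} = 1
g(10) = mex{0} = 1
g(11) = mex{0} = 1
g(12) = mex{0,1} = 2
g(13) = mex{0,1} = 2
So g(13) = 2.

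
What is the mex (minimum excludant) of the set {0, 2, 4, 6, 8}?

1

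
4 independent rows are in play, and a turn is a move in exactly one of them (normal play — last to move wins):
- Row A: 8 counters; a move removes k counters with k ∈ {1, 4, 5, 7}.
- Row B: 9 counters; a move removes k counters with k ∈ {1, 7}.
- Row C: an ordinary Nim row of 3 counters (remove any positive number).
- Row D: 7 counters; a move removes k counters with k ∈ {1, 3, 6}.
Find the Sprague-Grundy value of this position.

1

Build the Grundy sequence for row A with g(k) = mex{g(k−s) : s ∈ {1, 4, 5, 7}, s ≤ k}:
k:     0  1  2  3  4  5  6  7  8
g(k):  0  1  0  1  2  3  2  3  0
So g(8) = 0.
Build the Grundy sequence for row B with g(k) = mex{g(k−s) : s ∈ {1, 7}, s ≤ k}:
k:     0  1  2  3  4  5  6  7  8  9
g(k):  0  1  0  1  0  1  0  1  0  1
So g(9) = 1.
Row C is a plain Nim row of size 3, so its Grundy value is 3.
For row D, compute g(0), g(1), … with moves {1, 3, 6}:
k:     0  1  2  3  4  5  6  7
g(k):  0  1  0  1  0  1  2  3
So g(7) = 3.
The value of a disjunctive sum is the nim-sum of the parts.
Combined value = 0 XOR 1 XOR 3 XOR 3 = 1.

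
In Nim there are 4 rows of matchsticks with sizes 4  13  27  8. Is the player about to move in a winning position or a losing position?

Winning position

Nim-sum: 4 ⊕ 13 ⊕ 27 ⊕ 8 = 26.
The nim-sum is 26 ≠ 0, so this is an N-position: the player to move can win.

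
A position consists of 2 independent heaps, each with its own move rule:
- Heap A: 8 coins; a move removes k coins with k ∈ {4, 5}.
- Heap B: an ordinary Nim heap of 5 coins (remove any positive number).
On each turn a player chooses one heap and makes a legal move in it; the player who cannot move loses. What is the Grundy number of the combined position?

Build the Grundy sequence for heap A with g(k) = mex{g(k−s) : s ∈ {4, 5}, s ≤ k}:
k:     0  1  2  3  4  5  6  7  8
g(k):  0  0  0  0  1  1  1  1  2
So g(8) = 2.
Heap B is a plain Nim heap of size 5, so its Grundy value is 5.
The value of a disjunctive sum is the nim-sum of the parts.
Combined value = 2 XOR 5 = 7.

7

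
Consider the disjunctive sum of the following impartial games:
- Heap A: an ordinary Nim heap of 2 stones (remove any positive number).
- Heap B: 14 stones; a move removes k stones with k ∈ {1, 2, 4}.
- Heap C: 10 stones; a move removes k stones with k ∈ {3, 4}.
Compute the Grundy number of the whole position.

Heap A is a plain Nim heap of size 2, so its Grundy value is 2.
Build the Grundy sequence for heap B with g(k) = mex{g(k−s) : s ∈ {1, 2, 4}, s ≤ k}:
k:     0  1  2  3  4  5  6  7  8  9 10 11 12 13 14
g(k):  0  1  2  0  1  2  0  1  2  0  1  2  0  1  2
So g(14) = 2.
Grundy values for heap C (subtraction set {3, 4}):
k:     0  1  2  3  4  5  6  7  8  9 10
g(k):  0  0  0  1  1  1  2  0  0  0  1
So g(10) = 1.
The value of a disjunctive sum is the nim-sum of the parts.
Combined value = 2 ⊕ 2 ⊕ 1 = 1.

1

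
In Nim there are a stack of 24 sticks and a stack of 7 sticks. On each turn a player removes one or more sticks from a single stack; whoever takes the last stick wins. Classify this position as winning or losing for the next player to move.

Bitwise XOR of the heap sizes:
  11000  (24)
  00111  (7)
  -----
  11111  (31)
The nim-sum is 31 ≠ 0, so this is an N-position: the player to move can win.

Winning position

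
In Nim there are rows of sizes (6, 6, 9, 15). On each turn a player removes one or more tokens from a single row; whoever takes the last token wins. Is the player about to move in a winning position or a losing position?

Write each in binary and XOR column by column:
  0110  (6)
  0110  (6)
  1001  (9)
  1111  (15)
  ----
  0110  (6)
The nim-sum is 6 ≠ 0, so this is an N-position: the player to move can win.

Winning position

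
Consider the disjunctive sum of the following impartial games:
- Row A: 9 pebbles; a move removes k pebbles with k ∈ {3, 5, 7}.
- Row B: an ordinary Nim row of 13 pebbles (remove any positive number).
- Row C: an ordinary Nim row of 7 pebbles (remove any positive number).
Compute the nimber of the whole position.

9

Build the Grundy sequence for row A with g(k) = mex{g(k−s) : s ∈ {3, 5, 7}, s ≤ k}:
k:     0  1  2  3  4  5  6  7  8  9
g(k):  0  0  0  1  1  1  2  2  2  3
So g(9) = 3.
Row B is a plain Nim row of size 13, so its Grundy value is 13.
Row C is a plain Nim row of size 7, so its Grundy value is 7.
By the Sprague-Grundy theorem, the Grundy value of a sum of independent games is the XOR of the component values.
Combined value = 3 ⊕ 13 ⊕ 7 = 9.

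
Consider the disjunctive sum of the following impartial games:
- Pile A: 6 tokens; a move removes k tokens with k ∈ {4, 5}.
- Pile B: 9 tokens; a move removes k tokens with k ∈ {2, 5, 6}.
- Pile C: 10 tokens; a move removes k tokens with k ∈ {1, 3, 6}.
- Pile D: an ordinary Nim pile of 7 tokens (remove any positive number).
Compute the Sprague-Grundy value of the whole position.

Grundy values for pile A (subtraction set {4, 5}):
g(0) = mex{} = 0
g(1) = mex{} = 0
g(2) = mex{} = 0
g(3) = mex{} = 0
g(4) = mex{0} = 1
g(5) = mex{0} = 1
g(6) = mex{0} = 1
So g(6) = 1.
For pile B, compute g(0), g(1), … with moves {2, 5, 6}:
g(0) = mex{} = 0
g(1) = mex{} = 0
g(2) = mex{0} = 1
g(3) = mex{0} = 1
g(4) = mex{1} = 0
g(5) = mex{0,1} = 2
g(6) = mex{0} = 1
g(7) = mex{0,1,2} = 3
g(8) = mex{1} = 0
g(9) = mex{0,1,3} = 2
So g(9) = 2.
Grundy values for pile C (subtraction set {1, 3, 6}):
g(0) = mex{} = 0
g(1) = mex{0} = 1
g(2) = mex{1} = 0
g(3) = mex{0} = 1
g(4) = mex{1} = 0
g(5) = mex{0} = 1
g(6) = mex{0,1} = 2
g(7) = mex{0,1,2} = 3
g(8) = mex{0,1,3} = 2
g(9) = mex{1,2} = 0
g(10) = mex{0,3} = 1
So g(10) = 1.
Pile D is a plain Nim pile of size 7, so its Grundy value is 7.
By the Sprague-Grundy theorem, the Grundy value of a sum of independent games is the XOR of the component values.
Combined value = 1 ⊕ 2 ⊕ 1 ⊕ 7 = 5.

5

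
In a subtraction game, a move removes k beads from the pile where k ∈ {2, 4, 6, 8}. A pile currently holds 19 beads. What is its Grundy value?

Grundy values for subtraction set {2, 4, 6, 8}:
k:     0  1  2  3  4  5  6  7  8  9 10 11 12 13 14 15 16 17 18 19
g(k):  0  0  1  1  2  2  3  3  4  4  0  0  1  1  2  2  3  3  4  4
So g(19) = 4.

4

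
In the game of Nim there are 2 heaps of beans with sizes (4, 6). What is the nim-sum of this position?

2

Nim-sum: 4 ^ 6 = 2.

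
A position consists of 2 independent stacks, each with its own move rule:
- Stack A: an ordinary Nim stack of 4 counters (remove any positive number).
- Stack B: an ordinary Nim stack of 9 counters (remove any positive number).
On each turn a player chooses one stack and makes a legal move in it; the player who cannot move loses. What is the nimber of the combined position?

13

Stack A is a plain Nim stack of size 4, so its Grundy value is 4.
Stack B is a plain Nim stack of size 9, so its Grundy value is 9.
By the Sprague-Grundy theorem, the Grundy value of a sum of independent games is the XOR of the component values.
Combined value = 4 ⊕ 9 = 13.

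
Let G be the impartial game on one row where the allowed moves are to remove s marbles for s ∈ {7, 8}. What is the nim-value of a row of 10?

1

Compute g(0), g(1), … for moves {7, 8}:
k:     0  1  2  3  4  5  6  7  8  9 10
g(k):  0  0  0  0  0  0  0  1  1  1  1
So g(10) = 1.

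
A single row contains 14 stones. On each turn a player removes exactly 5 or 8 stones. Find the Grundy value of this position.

0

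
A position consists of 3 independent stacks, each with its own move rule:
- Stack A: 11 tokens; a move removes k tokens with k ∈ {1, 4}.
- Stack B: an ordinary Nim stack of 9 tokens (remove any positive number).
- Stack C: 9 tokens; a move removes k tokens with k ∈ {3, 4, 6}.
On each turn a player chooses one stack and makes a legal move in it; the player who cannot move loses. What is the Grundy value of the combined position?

8

For stack A, compute g(0), g(1), … with moves {1, 4}:
k:     0  1  2  3  4  5  6  7  8  9 10 11
g(k):  0  1  0  1  2  0  1  0  1  2  0  1
So g(11) = 1.
Stack B is a plain Nim stack of size 9, so its Grundy value is 9.
Build the Grundy sequence for stack C with g(k) = mex{g(k−s) : s ∈ {3, 4, 6}, s ≤ k}:
k:     0  1  2  3  4  5  6  7  8  9
g(k):  0  0  0  1  1  1  2  2  2  0
So g(9) = 0.
The value of a disjunctive sum is the nim-sum of the parts.
Combined value = 1 XOR 9 XOR 0 = 8.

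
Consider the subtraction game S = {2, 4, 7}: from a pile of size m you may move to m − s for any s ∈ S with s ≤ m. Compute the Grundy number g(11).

Grundy values for subtraction set {2, 4, 7}:
g(0) = mex{} = 0
g(1) = mex{} = 0
g(2) = mex{0} = 1
g(3) = mex{0} = 1
g(4) = mex{0,1} = 2
g(5) = mex{0,1} = 2
g(6) = mex{1,2} = 0
g(7) = mex{0,1,2} = 3
g(8) = mex{0,2} = 1
g(9) = mex{1,2,3} = 0
g(10) = mex{0,1} = 2
g(11) = mex{0,2,3} = 1
So g(11) = 1.

1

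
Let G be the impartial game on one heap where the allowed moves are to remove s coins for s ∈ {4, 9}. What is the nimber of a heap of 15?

0

Build the Grundy sequence with g(k) = mex{g(k−s) : s ∈ {4, 9}, s ≤ k}:
k:     0  1  2  3  4  5  6  7  8  9 10 11 12 13 14 15
g(k):  0  0  0  0  1  1  1  1  0  2  2  2  1  0  0  0
So g(15) = 0.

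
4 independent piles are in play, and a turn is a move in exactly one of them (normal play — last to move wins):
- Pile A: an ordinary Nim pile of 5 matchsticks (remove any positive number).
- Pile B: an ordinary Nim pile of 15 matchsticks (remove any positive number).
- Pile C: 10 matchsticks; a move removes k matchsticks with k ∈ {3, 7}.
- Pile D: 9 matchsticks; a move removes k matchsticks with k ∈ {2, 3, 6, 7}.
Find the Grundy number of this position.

10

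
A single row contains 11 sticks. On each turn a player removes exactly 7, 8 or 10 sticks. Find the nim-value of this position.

1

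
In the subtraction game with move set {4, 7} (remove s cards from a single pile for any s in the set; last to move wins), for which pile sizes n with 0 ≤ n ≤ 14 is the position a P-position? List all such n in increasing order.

Grundy values for subtraction set {4, 7}:
g(0) = mex{} = 0
g(1) = mex{} = 0
g(2) = mex{} = 0
g(3) = mex{} = 0
g(4) = mex{0} = 1
g(5) = mex{0} = 1
g(6) = mex{0} = 1
g(7) = mex{0} = 1
g(8) = mex{0,1} = 2
g(9) = mex{0,1} = 2
g(10) = mex{0,1} = 2
g(11) = mex{1} = 0
g(12) = mex{1,2} = 0
g(13) = mex{1,2} = 0
g(14) = mex{1,2} = 0
The P-positions (g = 0) in 0..14 are 0, 1, 2, 3, 11, 12, 13, 14.

0, 1, 2, 3, 11, 12, 13, 14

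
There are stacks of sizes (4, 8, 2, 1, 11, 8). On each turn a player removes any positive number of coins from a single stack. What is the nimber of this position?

Nim-sum: 4 ^ 8 ^ 2 ^ 1 ^ 11 ^ 8 = 12.

12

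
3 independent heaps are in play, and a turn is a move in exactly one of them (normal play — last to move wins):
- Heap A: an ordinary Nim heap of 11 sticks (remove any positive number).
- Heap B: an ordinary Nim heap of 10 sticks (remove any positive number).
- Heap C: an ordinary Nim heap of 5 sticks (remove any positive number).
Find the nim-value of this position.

4

Heap A is a plain Nim heap of size 11, so its Grundy value is 11.
Heap B is a plain Nim heap of size 10, so its Grundy value is 10.
Heap C is a plain Nim heap of size 5, so its Grundy value is 5.
The value of a disjunctive sum is the nim-sum of the parts.
Combined value = 11 ⊕ 10 ⊕ 5 = 4.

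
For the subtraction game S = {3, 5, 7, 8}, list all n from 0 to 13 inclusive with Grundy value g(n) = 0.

0, 1, 2, 11, 12, 13

Build the Grundy sequence with g(k) = mex{g(k−s) : s ∈ {3, 5, 7, 8}, s ≤ k}:
k:     0  1  2  3  4  5  6  7  8  9 10 11 12 13
g(k):  0  0  0  1  1  1  2  2  2  3  3  0  0  0
The P-positions (g = 0) in 0..13 are 0, 1, 2, 11, 12, 13.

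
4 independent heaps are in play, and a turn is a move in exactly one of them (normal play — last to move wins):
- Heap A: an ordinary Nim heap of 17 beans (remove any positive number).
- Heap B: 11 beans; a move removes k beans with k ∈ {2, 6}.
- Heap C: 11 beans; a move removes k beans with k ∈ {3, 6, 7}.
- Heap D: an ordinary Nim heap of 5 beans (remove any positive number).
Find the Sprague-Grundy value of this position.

21

Heap A is a plain Nim heap of size 17, so its Grundy value is 17.
Grundy values for heap B (subtraction set {2, 6}):
g(0) = mex{} = 0
g(1) = mex{} = 0
g(2) = mex{0} = 1
g(3) = mex{0} = 1
g(4) = mex{1} = 0
g(5) = mex{1} = 0
g(6) = mex{0} = 1
g(7) = mex{0} = 1
g(8) = mex{1} = 0
g(9) = mex{1} = 0
g(10) = mex{0} = 1
g(11) = mex{0} = 1
So g(11) = 1.
Grundy values for heap C (subtraction set {3, 6, 7}):
k:     0  1  2  3  4  5  6  7  8  9 10 11
g(k):  0  0  0  1  1  1  2  2  2  3  0  0
So g(11) = 0.
Heap D is a plain Nim heap of size 5, so its Grundy value is 5.
The value of a disjunctive sum is the nim-sum of the parts.
Combined value = 17 ⊕ 1 ⊕ 0 ⊕ 5 = 21.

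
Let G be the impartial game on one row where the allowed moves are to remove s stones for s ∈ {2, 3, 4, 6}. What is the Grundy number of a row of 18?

1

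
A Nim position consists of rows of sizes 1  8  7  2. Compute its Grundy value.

12

Compute the nim-sum pairwise:
1 XOR 8 = 9
9 XOR 7 = 14
14 XOR 2 = 12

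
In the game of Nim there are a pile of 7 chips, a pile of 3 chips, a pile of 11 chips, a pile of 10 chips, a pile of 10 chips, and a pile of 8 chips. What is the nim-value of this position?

7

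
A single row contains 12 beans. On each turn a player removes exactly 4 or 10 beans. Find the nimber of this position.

Grundy values for subtraction set {4, 10}:
k:     0  1  2  3  4  5  6  7  8  9 10 11 12
g(k):  0  0  0  0  1  1  1  1  0  0  2  2  1
So g(12) = 1.

1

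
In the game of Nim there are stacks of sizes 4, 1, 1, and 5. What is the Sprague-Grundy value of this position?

1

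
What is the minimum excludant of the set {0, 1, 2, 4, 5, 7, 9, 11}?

3

The values 0, 1, 2 are all present; 3 is the first non-negative integer missing from the set.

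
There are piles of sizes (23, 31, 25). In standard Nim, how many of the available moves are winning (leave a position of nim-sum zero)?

In binary:
  10111  (23)
  11111  (31)
  11001  (25)
  -----
  10001  (17)
The overall nim-sum is X = 17. A pile of size p has a winning move iff p XOR X < p (reduce it to p XOR X).
  23: 23 XOR 17 = 6 < 23 — winning move (to 6).
  31: 31 XOR 17 = 14 < 31 — winning move (to 14).
  25: 25 XOR 17 = 8 < 25 — winning move (to 8).
That gives 3 winning moves.

3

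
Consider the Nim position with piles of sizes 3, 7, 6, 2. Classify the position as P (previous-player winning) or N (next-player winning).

Compute the nim-sum pairwise:
3 ^ 7 = 4
4 ^ 6 = 2
2 ^ 2 = 0
The nim-sum is 0, so this is a P-position: the player to move is in a losing position under optimal play.

P-position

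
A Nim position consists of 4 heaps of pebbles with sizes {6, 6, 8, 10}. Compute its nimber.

Nim-sum: 6 XOR 6 XOR 8 XOR 10 = 2.

2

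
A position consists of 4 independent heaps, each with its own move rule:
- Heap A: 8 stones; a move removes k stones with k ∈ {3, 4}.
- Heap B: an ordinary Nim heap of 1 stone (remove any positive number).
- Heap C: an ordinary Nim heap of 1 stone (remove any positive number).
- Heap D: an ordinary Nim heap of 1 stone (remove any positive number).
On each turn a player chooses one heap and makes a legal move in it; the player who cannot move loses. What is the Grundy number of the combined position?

Grundy values for heap A (subtraction set {3, 4}):
k:     0  1  2  3  4  5  6  7  8
g(k):  0  0  0  1  1  1  2  0  0
So g(8) = 0.
Heap B is a plain Nim heap of size 1, so its Grundy value is 1.
Heap C is a plain Nim heap of size 1, so its Grundy value is 1.
Heap D is a plain Nim heap of size 1, so its Grundy value is 1.
By the Sprague-Grundy theorem, the Grundy value of a sum of independent games is the XOR of the component values.
Combined value = 0 ⊕ 1 ⊕ 1 ⊕ 1 = 1.

1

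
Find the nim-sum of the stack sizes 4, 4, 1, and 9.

8

Nim-sum: 4 ⊕ 4 ⊕ 1 ⊕ 9 = 8.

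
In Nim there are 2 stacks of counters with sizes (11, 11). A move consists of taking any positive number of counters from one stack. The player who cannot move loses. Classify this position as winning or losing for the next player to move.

In binary:
  1011  (11)
  1011  (11)
  ----
  0000  (0)
The nim-sum is 0, so this is a P-position: the player to move is in a losing position under optimal play.

Losing position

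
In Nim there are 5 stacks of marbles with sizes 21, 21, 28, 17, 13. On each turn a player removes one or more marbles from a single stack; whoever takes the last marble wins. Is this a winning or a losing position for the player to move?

Losing position

Compute the nim-sum pairwise:
21 ⊕ 21 = 0
0 ⊕ 28 = 28
28 ⊕ 17 = 13
13 ⊕ 13 = 0
The nim-sum is 0, so this is a P-position: the player to move is in a losing position under optimal play.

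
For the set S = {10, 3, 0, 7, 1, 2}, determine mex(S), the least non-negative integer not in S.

The values 0, 1, 2, 3 are all present; 4 is the first non-negative integer missing from the set.

4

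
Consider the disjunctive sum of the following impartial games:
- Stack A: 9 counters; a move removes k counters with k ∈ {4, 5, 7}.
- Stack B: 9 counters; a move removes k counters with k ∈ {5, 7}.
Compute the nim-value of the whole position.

3

For stack A, compute g(0), g(1), … with moves {4, 5, 7}:
k:     0  1  2  3  4  5  6  7  8  9
g(k):  0  0  0  0  1  1  1  1  2  2
So g(9) = 2.
For stack B, compute g(0), g(1), … with moves {5, 7}:
g(0) = mex{} = 0
g(1) = mex{} = 0
g(2) = mex{} = 0
g(3) = mex{} = 0
g(4) = mex{} = 0
g(5) = mex{0} = 1
g(6) = mex{0} = 1
g(7) = mex{0} = 1
g(8) = mex{0} = 1
g(9) = mex{0} = 1
So g(9) = 1.
The value of a disjunctive sum is the nim-sum of the parts.
Combined value = 2 XOR 1 = 3.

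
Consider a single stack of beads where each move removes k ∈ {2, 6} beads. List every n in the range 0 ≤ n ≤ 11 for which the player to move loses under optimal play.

Build the Grundy sequence with g(k) = mex{g(k−s) : s ∈ {2, 6}, s ≤ k}:
g(0) = mex{} = 0
g(1) = mex{} = 0
g(2) = mex{0} = 1
g(3) = mex{0} = 1
g(4) = mex{1} = 0
g(5) = mex{1} = 0
g(6) = mex{0} = 1
g(7) = mex{0} = 1
g(8) = mex{1} = 0
g(9) = mex{1} = 0
g(10) = mex{0} = 1
g(11) = mex{0} = 1
The P-positions (g = 0) in 0..11 are 0, 1, 4, 5, 8, 9.

0, 1, 4, 5, 8, 9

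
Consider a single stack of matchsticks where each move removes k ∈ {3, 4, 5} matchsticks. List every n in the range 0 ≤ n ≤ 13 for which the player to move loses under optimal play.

Grundy values for subtraction set {3, 4, 5}:
g(0) = mex{} = 0
g(1) = mex{} = 0
g(2) = mex{} = 0
g(3) = mex{0} = 1
g(4) = mex{0} = 1
g(5) = mex{0} = 1
g(6) = mex{0,1} = 2
g(7) = mex{0,1} = 2
g(8) = mex{1} = 0
g(9) = mex{1,2} = 0
g(10) = mex{1,2} = 0
g(11) = mex{0,2} = 1
g(12) = mex{0,2} = 1
g(13) = mex{0} = 1
The P-positions (g = 0) in 0..13 are 0, 1, 2, 8, 9, 10.

0, 1, 2, 8, 9, 10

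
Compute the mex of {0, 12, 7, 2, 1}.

3

The values 0, 1, 2 are all present; 3 is the first non-negative integer missing from the set.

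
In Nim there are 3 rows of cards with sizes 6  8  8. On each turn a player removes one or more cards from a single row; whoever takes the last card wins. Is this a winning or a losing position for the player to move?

Winning position

Write each in binary and XOR column by column:
  0110  (6)
  1000  (8)
  1000  (8)
  ----
  0110  (6)
The nim-sum is 6 ≠ 0, so this is an N-position: the player to move can win.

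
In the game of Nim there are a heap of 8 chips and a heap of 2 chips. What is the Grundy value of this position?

Compute the nim-sum pairwise:
8 ⊕ 2 = 10

10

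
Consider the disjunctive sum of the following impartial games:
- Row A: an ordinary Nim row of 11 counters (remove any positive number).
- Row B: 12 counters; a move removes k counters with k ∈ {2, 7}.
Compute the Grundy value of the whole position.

Row A is a plain Nim row of size 11, so its Grundy value is 11.
For row B, compute g(0), g(1), … with moves {2, 7}:
g(0) = mex{} = 0
g(1) = mex{} = 0
g(2) = mex{0} = 1
g(3) = mex{0} = 1
g(4) = mex{1} = 0
g(5) = mex{1} = 0
g(6) = mex{0} = 1
g(7) = mex{0} = 1
g(8) = mex{0,1} = 2
g(9) = mex{1} = 0
g(10) = mex{1,2} = 0
g(11) = mex{0} = 1
g(12) = mex{0} = 1
So g(12) = 1.
The value of a disjunctive sum is the nim-sum of the parts.
Combined value = 11 XOR 1 = 10.

10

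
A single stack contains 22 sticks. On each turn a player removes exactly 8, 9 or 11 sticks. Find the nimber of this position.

0

Build the Grundy sequence with g(k) = mex{g(k−s) : s ∈ {8, 9, 11}, s ≤ k}:
k:     0  1  2  3  4  5  6  7  8  9 10 11 12 13 14 15 16 17 18 19 20 21 22
g(k):  0  0  0  0  0  0  0  0  1  1  1  1  1  1  1  1  2  2  2  0  0  0  0
So g(22) = 0.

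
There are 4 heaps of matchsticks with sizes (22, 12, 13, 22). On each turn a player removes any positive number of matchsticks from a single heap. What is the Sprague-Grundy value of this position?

In binary:
  10110  (22)
  01100  (12)
  01101  (13)
  10110  (22)
  -----
  00001  (1)

1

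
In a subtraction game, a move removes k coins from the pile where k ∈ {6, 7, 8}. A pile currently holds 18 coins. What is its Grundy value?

0

Compute g(0), g(1), … for moves {6, 7, 8}:
k:     0  1  2  3  4  5  6  7  8  9 10 11 12 13 14 15 16 17 18
g(k):  0  0  0  0  0  0  1  1  1  1  1  1  2  2  0  0  0  0  0
So g(18) = 0.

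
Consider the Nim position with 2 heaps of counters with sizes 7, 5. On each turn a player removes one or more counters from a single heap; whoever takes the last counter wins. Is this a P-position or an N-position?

N-position

Nim-sum: 7 XOR 5 = 2.
The nim-sum is 2 ≠ 0, so this is an N-position: the player to move can win.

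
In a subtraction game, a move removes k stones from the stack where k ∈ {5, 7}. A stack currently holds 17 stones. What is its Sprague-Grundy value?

1

Build the Grundy sequence with g(k) = mex{g(k−s) : s ∈ {5, 7}, s ≤ k}:
k:     0  1  2  3  4  5  6  7  8  9 10 11 12 13 14 15 16 17
g(k):  0  0  0  0  0  1  1  1  1  1  2  2  0  0  0  0  0  1
So g(17) = 1.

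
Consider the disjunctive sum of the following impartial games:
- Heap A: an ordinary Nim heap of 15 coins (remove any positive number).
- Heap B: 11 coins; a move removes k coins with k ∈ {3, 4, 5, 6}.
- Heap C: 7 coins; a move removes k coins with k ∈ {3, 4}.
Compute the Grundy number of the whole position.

Heap A is a plain Nim heap of size 15, so its Grundy value is 15.
Build the Grundy sequence for heap B with g(k) = mex{g(k−s) : s ∈ {3, 4, 5, 6}, s ≤ k}:
k:     0  1  2  3  4  5  6  7  8  9 10 11
g(k):  0  0  0  1  1  1  2  2  2  0  0  0
So g(11) = 0.
Grundy values for heap C (subtraction set {3, 4}):
g(0) = mex{} = 0
g(1) = mex{} = 0
g(2) = mex{} = 0
g(3) = mex{0} = 1
g(4) = mex{0} = 1
g(5) = mex{0} = 1
g(6) = mex{0,1} = 2
g(7) = mex{1} = 0
So g(7) = 0.
By the Sprague-Grundy theorem, the Grundy value of a sum of independent games is the XOR of the component values.
Combined value = 15 ⊕ 0 ⊕ 0 = 15.

15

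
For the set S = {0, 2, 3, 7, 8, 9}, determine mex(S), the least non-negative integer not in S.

1

0 is in the set but 1 is not, so the mex is 1.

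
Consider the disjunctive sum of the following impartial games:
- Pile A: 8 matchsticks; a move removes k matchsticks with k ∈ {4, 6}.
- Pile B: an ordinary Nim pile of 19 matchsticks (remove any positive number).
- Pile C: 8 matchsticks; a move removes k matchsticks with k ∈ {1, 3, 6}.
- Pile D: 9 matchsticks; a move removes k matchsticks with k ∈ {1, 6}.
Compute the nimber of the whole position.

19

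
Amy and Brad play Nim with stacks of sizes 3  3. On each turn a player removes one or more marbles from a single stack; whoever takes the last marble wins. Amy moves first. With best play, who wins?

Brad wins

Compute the nim-sum pairwise:
3 XOR 3 = 0
The nim-sum is 0, so this is a P-position: the player to move is in a losing position under optimal play; Amy is about to move from it and so loses — Brad wins.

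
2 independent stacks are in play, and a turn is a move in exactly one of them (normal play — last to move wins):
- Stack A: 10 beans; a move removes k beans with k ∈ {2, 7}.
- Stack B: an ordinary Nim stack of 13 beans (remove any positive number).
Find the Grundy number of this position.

13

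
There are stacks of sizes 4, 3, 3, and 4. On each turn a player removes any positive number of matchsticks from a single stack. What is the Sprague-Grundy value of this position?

0

Write each in binary and XOR column by column:
  100  (4)
  011  (3)
  011  (3)
  100  (4)
  ---
  000  (0)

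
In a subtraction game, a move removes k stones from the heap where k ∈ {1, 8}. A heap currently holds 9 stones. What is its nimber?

0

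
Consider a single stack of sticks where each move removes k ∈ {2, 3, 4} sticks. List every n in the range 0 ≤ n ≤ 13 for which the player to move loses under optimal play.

0, 1, 6, 7, 12, 13

Compute g(0), g(1), … for moves {2, 3, 4}:
k:     0  1  2  3  4  5  6  7  8  9 10 11 12 13
g(k):  0  0  1  1  2  2  0  0  1  1  2  2  0  0
The P-positions (g = 0) in 0..13 are 0, 1, 6, 7, 12, 13.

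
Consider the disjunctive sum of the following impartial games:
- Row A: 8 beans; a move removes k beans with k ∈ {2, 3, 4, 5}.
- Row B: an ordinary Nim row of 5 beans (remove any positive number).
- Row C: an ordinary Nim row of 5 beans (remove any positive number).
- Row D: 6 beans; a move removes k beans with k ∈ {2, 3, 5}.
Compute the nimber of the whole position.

3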